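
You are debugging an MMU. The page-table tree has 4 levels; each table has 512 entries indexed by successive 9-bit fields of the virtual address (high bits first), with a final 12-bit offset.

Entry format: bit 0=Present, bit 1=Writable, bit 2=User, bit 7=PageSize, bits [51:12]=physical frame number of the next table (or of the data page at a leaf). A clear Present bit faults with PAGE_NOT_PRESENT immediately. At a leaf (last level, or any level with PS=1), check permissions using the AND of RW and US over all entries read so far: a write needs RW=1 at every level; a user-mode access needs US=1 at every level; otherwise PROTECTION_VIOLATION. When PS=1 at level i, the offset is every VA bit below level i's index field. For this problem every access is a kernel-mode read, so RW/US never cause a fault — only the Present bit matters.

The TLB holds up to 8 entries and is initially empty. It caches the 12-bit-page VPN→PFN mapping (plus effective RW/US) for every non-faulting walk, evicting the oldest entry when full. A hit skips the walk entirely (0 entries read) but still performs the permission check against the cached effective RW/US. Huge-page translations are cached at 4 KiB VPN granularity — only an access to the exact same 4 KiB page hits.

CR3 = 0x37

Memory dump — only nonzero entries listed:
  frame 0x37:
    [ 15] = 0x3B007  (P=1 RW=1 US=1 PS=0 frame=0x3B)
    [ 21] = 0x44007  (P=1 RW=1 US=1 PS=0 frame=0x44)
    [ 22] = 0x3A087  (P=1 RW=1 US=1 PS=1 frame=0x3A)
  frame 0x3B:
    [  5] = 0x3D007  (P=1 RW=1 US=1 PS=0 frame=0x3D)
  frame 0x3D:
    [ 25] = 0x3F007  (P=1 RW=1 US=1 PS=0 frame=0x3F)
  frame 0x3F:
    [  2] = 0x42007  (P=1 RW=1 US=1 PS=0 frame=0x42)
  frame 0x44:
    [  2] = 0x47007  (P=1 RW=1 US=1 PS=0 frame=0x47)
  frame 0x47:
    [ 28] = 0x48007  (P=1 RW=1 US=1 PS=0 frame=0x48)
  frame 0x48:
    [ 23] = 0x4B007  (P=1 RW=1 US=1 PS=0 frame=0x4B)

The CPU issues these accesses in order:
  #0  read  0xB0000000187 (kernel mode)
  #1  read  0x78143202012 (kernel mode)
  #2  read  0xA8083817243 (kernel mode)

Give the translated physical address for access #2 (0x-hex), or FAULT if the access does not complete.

Trace:
#0 VA=0xB0000000187 (r,kernel):
  L0 @0x37[22] → 0x3A087  P=1,RW=1,US=1,PS=1
  → PA=0x3A187 (huge @L0)  (1 entries read)
#1 VA=0x78143202012 (r,kernel):
  L0 @0x37[15] → 0x3B007  P=1,RW=1,US=1,PS=0
  L1 @0x3B[5] → 0x3D007  P=1,RW=1,US=1,PS=0
  L2 @0x3D[25] → 0x3F007  P=1,RW=1,US=1,PS=0
  L3 @0x3F[2] → 0x42007  P=1,RW=1,US=1,PS=0
  → PA=0x42012  (4 entries read)
#2 VA=0xA8083817243 (r,kernel):
  L0 @0x37[21] → 0x44007  P=1,RW=1,US=1,PS=0
  L1 @0x44[2] → 0x47007  P=1,RW=1,US=1,PS=0
  L2 @0x47[28] → 0x48007  P=1,RW=1,US=1,PS=0
  L3 @0x48[23] → 0x4B007  P=1,RW=1,US=1,PS=0
  → PA=0x4B243  (4 entries read)

Access #2 PA: 0x4B243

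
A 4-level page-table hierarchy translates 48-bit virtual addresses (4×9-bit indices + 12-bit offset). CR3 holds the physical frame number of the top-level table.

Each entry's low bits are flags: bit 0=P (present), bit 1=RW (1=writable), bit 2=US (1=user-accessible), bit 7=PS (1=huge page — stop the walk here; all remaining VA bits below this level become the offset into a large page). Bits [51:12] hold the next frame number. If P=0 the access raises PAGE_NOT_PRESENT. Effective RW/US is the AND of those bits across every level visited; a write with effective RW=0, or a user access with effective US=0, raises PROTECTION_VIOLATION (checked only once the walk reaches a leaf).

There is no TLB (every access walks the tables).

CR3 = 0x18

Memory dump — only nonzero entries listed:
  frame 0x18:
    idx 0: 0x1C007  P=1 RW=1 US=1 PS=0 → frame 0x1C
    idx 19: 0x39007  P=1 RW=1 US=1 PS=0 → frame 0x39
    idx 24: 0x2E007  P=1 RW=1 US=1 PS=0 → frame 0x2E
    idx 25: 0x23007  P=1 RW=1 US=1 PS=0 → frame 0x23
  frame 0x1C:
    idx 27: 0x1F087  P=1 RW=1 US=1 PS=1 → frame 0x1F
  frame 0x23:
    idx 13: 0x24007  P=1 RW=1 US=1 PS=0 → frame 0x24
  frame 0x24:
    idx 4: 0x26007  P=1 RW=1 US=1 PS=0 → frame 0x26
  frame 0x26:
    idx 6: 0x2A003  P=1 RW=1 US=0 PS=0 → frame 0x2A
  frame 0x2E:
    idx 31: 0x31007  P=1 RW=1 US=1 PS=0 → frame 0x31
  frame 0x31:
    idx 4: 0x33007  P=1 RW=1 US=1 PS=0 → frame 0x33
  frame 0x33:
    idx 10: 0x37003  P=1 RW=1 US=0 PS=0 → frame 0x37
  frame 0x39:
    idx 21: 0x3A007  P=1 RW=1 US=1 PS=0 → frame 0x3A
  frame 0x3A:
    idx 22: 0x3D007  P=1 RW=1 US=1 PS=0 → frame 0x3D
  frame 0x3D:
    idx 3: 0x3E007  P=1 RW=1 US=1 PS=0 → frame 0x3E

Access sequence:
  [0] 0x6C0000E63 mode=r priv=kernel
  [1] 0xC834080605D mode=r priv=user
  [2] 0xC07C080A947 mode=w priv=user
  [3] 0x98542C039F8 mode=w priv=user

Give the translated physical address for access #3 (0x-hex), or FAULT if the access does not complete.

Walk each access:
#0 VA=0x6C0000E63 (r,kernel):
  L0: frame=0x18 idx=0 entry=0x1C007 [P=1 RW=1 US=1 PS=0]
  L1: frame=0x1C idx=27 entry=0x1F087 [P=1 RW=1 US=1 PS=1]
  ⇒ phys 0x1FE63 (huge @L1)  [2 reads]
#1 VA=0xC834080605D (r,user):
  L0: frame=0x18 idx=25 entry=0x23007 [P=1 RW=1 US=1 PS=0]
  L1: frame=0x23 idx=13 entry=0x24007 [P=1 RW=1 US=1 PS=0]
  L2: frame=0x24 idx=4 entry=0x26007 [P=1 RW=1 US=1 PS=0]
  L3: frame=0x26 idx=6 entry=0x2A003 [P=1 RW=1 US=0 PS=0]
  ✗ PROTECTION_VIOLATION  [4 reads]
#2 VA=0xC07C080A947 (w,user):
  L0: frame=0x18 idx=24 entry=0x2E007 [P=1 RW=1 US=1 PS=0]
  L1: frame=0x2E idx=31 entry=0x31007 [P=1 RW=1 US=1 PS=0]
  L2: frame=0x31 idx=4 entry=0x33007 [P=1 RW=1 US=1 PS=0]
  L3: frame=0x33 idx=10 entry=0x37003 [P=1 RW=1 US=0 PS=0]
  ✗ PROTECTION_VIOLATION  [4 reads]
#3 VA=0x98542C039F8 (w,user):
  L0: frame=0x18 idx=19 entry=0x39007 [P=1 RW=1 US=1 PS=0]
  L1: frame=0x39 idx=21 entry=0x3A007 [P=1 RW=1 US=1 PS=0]
  L2: frame=0x3A idx=22 entry=0x3D007 [P=1 RW=1 US=1 PS=0]
  L3: frame=0x3D idx=3 entry=0x3E007 [P=1 RW=1 US=1 PS=0]
  ⇒ phys 0x3E9F8  [4 reads]

Access #3 PA: 0x3E9F8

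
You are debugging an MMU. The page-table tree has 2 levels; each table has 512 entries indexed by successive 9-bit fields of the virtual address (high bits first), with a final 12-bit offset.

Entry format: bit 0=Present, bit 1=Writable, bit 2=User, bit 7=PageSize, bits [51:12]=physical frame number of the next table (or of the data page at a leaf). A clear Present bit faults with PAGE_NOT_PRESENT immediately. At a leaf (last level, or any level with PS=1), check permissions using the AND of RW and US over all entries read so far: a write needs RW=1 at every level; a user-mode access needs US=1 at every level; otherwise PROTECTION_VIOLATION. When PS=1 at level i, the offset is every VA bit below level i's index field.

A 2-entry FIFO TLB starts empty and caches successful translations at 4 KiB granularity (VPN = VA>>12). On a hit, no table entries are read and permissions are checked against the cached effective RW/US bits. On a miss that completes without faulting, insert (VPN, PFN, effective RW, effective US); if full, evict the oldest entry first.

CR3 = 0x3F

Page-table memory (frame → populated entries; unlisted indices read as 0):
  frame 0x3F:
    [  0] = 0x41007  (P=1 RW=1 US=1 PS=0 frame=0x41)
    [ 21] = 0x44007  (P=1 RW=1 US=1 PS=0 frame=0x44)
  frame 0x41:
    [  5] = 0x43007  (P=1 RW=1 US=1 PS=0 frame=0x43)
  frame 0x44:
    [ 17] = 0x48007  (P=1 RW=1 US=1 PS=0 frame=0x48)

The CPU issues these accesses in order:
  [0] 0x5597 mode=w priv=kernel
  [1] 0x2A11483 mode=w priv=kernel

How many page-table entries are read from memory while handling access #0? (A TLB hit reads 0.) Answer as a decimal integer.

Trace:
#0 VA=0x5597 (w,kernel):
  [0] read 0x3F idx=0: raw=0x41007 flags P=1 W=1 U=1 S=0
  [1] read 0x41 idx=5: raw=0x43007 flags P=1 W=1 U=1 S=0
  ⇒ phys 0x43597  [2 reads]
#1 VA=0x2A11483 (w,kernel):
  [0] read 0x3F idx=21: raw=0x44007 flags P=1 W=1 U=1 S=0
  [1] read 0x44 idx=17: raw=0x48007 flags P=1 W=1 U=1 S=0
  ⇒ phys 0x48483  [2 reads]

Entries read for #0: 2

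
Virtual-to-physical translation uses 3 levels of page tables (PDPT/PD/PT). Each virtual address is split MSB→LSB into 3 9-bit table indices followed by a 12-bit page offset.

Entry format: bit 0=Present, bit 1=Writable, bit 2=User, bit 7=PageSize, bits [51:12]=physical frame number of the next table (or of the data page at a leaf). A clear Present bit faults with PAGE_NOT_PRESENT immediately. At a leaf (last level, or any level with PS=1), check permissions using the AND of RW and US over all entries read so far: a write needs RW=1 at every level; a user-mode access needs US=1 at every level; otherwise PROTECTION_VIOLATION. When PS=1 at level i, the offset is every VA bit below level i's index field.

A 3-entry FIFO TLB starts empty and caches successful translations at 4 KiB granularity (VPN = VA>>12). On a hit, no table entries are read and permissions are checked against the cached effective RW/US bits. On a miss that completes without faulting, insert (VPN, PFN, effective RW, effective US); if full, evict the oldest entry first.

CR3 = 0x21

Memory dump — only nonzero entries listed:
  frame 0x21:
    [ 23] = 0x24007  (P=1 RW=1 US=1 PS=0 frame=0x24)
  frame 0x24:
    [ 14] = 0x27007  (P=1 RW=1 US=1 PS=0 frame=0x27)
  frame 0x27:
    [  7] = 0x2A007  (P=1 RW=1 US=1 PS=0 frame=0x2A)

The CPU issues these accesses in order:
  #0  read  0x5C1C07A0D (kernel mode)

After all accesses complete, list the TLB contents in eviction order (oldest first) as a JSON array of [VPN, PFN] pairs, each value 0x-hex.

Trace:
#0 VA=0x5C1C07A0D (r,kernel):
  L0 @0x21[23] → 0x24007  P=1,RW=1,US=1,PS=0
  L1 @0x24[14] → 0x27007  P=1,RW=1,US=1,PS=0
  L2 @0x27[7] → 0x2A007  P=1,RW=1,US=1,PS=0
  ✓ 0x2AA0D  — 3 lookups

TLB: [["0x5C1C07", "0x2A"]]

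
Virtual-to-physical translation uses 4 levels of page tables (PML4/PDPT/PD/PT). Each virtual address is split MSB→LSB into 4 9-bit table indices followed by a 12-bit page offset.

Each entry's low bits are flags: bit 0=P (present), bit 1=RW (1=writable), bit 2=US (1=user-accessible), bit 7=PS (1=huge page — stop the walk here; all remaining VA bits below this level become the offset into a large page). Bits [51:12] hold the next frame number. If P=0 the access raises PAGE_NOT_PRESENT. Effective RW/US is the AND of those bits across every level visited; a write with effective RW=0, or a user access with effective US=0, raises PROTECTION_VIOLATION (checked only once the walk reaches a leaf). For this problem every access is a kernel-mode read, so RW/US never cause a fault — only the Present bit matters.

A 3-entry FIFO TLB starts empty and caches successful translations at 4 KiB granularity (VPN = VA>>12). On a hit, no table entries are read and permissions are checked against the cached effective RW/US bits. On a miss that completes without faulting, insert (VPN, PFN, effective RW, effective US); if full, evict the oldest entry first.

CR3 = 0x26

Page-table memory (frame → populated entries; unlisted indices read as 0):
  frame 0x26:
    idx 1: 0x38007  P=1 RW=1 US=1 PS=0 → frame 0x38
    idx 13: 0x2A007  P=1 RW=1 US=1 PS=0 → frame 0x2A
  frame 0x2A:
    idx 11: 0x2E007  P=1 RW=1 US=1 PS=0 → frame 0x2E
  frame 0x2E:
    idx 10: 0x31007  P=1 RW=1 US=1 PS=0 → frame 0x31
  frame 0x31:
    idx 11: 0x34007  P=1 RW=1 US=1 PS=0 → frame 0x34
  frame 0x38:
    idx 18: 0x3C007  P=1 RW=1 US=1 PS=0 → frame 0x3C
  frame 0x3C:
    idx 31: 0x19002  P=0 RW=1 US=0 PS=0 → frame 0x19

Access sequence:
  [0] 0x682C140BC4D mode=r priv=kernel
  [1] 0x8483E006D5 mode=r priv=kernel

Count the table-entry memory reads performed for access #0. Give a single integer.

Trace:
#0 VA=0x682C140BC4D (r,kernel):
  L0: frame=0x26 idx=13 entry=0x2A007 [P=1 RW=1 US=1 PS=0]
  L1: frame=0x2A idx=11 entry=0x2E007 [P=1 RW=1 US=1 PS=0]
  L2: frame=0x2E idx=10 entry=0x31007 [P=1 RW=1 US=1 PS=0]
  L3: frame=0x31 idx=11 entry=0x34007 [P=1 RW=1 US=1 PS=0]
  ✓ 0x34C4D  — 4 lookups
#1 VA=0x8483E006D5 (r,kernel):
  L0: frame=0x26 idx=1 entry=0x38007 [P=1 RW=1 US=1 PS=0]
  L1: frame=0x38 idx=18 entry=0x3C007 [P=1 RW=1 US=1 PS=0]
  L2: frame=0x3C idx=31 entry=0x19002 [P=0 RW=1 US=0 PS=0]
  ✗ PAGE_NOT_PRESENT  [3 reads]

Entries read for #0: 4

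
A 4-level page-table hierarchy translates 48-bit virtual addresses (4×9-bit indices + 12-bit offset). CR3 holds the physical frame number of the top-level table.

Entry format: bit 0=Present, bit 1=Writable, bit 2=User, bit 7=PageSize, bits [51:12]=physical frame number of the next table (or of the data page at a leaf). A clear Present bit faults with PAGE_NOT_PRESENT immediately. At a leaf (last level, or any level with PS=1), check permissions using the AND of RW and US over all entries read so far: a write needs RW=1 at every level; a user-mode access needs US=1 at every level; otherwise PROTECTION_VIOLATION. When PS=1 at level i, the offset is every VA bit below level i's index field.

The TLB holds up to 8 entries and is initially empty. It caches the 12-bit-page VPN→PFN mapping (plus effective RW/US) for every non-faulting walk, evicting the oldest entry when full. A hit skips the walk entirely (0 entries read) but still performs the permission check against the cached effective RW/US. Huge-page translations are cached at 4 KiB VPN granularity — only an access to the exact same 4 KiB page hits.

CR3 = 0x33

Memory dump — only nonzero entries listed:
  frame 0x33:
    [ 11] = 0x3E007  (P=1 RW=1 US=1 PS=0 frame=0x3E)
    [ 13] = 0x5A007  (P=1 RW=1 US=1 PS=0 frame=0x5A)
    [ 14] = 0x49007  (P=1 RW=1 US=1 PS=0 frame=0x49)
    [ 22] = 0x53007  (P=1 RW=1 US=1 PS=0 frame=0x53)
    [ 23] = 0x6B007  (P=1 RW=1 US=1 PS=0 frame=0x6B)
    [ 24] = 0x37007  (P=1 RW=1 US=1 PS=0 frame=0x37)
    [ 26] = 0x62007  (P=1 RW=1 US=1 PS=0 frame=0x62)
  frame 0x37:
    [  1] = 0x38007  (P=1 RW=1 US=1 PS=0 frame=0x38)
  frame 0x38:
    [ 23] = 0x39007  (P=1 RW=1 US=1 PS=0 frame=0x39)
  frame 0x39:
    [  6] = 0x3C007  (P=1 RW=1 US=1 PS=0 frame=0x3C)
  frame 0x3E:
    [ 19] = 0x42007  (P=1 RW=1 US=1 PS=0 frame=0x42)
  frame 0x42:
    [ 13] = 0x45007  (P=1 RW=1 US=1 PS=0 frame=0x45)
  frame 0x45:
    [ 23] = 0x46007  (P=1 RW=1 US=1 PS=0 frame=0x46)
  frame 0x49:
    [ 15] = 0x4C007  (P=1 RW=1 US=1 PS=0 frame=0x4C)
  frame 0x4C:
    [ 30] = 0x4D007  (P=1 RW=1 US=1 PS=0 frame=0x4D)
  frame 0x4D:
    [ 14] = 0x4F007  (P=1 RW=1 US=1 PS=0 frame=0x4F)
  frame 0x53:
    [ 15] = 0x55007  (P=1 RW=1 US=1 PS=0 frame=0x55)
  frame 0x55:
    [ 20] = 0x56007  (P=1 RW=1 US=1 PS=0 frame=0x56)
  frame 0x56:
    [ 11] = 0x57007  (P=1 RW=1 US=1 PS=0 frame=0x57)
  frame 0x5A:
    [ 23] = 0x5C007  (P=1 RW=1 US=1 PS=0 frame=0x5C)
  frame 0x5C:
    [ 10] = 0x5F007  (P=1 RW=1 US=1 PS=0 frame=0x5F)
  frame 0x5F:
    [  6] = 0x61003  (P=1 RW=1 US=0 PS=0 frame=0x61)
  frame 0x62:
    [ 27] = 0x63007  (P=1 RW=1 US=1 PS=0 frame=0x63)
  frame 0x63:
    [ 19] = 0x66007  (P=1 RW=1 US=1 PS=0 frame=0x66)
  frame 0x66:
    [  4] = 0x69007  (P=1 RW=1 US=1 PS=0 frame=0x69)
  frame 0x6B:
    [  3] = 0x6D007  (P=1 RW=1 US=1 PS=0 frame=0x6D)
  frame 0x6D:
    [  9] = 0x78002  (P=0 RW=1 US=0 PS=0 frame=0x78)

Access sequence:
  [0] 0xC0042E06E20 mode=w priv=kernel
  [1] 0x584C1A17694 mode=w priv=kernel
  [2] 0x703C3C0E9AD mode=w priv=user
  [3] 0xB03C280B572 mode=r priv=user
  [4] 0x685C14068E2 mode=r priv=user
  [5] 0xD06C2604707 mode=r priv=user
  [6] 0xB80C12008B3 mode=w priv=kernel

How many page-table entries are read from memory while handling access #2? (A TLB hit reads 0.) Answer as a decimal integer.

Trace:
#0 VA=0xC0042E06E20 (w,kernel):
  L0 @0x33[24] → 0x37007  P=1,RW=1,US=1,PS=0
  L1 @0x37[1] → 0x38007  P=1,RW=1,US=1,PS=0
  L2 @0x38[23] → 0x39007  P=1,RW=1,US=1,PS=0
  L3 @0x39[6] → 0x3C007  P=1,RW=1,US=1,PS=0
  → PA=0x3CE20  (4 entries read)
#1 VA=0x584C1A17694 (w,kernel):
  L0 @0x33[11] → 0x3E007  P=1,RW=1,US=1,PS=0
  L1 @0x3E[19] → 0x42007  P=1,RW=1,US=1,PS=0
  L2 @0x42[13] → 0x45007  P=1,RW=1,US=1,PS=0
  L3 @0x45[23] → 0x46007  P=1,RW=1,US=1,PS=0
  → PA=0x46694  (4 entries read)
#2 VA=0x703C3C0E9AD (w,user):
  L0 @0x33[14] → 0x49007  P=1,RW=1,US=1,PS=0
  L1 @0x49[15] → 0x4C007  P=1,RW=1,US=1,PS=0
  L2 @0x4C[30] → 0x4D007  P=1,RW=1,US=1,PS=0
  L3 @0x4D[14] → 0x4F007  P=1,RW=1,US=1,PS=0
  → PA=0x4F9AD  (4 entries read)
#3 VA=0xB03C280B572 (r,user):
  L0 @0x33[22] → 0x53007  P=1,RW=1,US=1,PS=0
  L1 @0x53[15] → 0x55007  P=1,RW=1,US=1,PS=0
  L2 @0x55[20] → 0x56007  P=1,RW=1,US=1,PS=0
  L3 @0x56[11] → 0x57007  P=1,RW=1,US=1,PS=0
  → PA=0x57572  (4 entries read)
#4 VA=0x685C14068E2 (r,user):
  L0 @0x33[13] → 0x5A007  P=1,RW=1,US=1,PS=0
  L1 @0x5A[23] → 0x5C007  P=1,RW=1,US=1,PS=0
  L2 @0x5C[10] → 0x5F007  P=1,RW=1,US=1,PS=0
  L3 @0x5F[6] → 0x61003  P=1,RW=1,US=0,PS=0
  ✗ PROTECTION_VIOLATION  [4 reads]
#5 VA=0xD06C2604707 (r,user):
  L0 @0x33[26] → 0x62007  P=1,RW=1,US=1,PS=0
  L1 @0x62[27] → 0x63007  P=1,RW=1,US=1,PS=0
  L2 @0x63[19] → 0x66007  P=1,RW=1,US=1,PS=0
  L3 @0x66[4] → 0x69007  P=1,RW=1,US=1,PS=0
  → PA=0x69707  (4 entries read)
#6 VA=0xB80C12008B3 (w,kernel):
  L0 @0x33[23] → 0x6B007  P=1,RW=1,US=1,PS=0
  L1 @0x6B[3] → 0x6D007  P=1,RW=1,US=1,PS=0
  L2 @0x6D[9] → 0x78002  P=0,RW=1,US=0,PS=0
  ✗ PAGE_NOT_PRESENT  [3 reads]

Entries read for #2: 4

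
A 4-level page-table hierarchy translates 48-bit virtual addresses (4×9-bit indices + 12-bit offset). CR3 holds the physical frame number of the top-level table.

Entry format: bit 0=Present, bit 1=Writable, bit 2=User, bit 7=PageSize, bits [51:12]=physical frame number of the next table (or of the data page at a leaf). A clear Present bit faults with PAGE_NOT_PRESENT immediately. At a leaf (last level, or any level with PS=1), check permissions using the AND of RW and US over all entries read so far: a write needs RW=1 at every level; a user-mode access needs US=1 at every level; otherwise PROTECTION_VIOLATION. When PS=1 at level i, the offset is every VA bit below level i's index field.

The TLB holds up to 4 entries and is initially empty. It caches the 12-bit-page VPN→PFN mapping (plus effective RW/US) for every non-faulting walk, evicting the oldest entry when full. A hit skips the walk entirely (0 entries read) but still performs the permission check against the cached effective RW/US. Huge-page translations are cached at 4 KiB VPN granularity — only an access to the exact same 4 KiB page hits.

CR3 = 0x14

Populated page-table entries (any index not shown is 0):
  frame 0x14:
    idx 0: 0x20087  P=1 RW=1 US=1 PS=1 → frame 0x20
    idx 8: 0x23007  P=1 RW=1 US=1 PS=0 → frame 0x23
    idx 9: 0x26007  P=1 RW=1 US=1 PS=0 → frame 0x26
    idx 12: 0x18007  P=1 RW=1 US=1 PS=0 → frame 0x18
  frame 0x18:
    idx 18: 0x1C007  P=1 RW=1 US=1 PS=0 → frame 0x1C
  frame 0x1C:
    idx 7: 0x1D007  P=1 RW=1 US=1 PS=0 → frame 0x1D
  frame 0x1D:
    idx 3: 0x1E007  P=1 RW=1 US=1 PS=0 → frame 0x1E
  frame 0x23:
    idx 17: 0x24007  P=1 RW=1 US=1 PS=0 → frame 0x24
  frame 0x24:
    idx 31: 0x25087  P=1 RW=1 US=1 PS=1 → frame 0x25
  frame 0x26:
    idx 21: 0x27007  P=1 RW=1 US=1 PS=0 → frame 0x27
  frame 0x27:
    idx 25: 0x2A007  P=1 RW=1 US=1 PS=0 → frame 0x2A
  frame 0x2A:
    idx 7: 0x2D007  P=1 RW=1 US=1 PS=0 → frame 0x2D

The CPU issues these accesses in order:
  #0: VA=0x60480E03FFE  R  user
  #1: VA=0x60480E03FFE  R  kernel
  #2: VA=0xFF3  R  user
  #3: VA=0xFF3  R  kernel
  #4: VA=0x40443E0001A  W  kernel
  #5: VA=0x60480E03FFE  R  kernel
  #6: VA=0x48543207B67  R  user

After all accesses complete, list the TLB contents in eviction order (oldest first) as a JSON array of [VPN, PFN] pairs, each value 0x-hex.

Trace:
#0 VA=0x60480E03FFE (r,user):
  L0: frame=0x14 idx=12 entry=0x18007 [P=1 RW=1 US=1 PS=0]
  L1: frame=0x18 idx=18 entry=0x1C007 [P=1 RW=1 US=1 PS=0]
  L2: frame=0x1C idx=7 entry=0x1D007 [P=1 RW=1 US=1 PS=0]
  L3: frame=0x1D idx=3 entry=0x1E007 [P=1 RW=1 US=1 PS=0]
  → PA=0x1EFFE  (4 entries read)
#1 VA=0x60480E03FFE (r,kernel):
  TLB hit vpn=0x60480E03 → PA=0x1EFFE
#2 VA=0xFF3 (r,user):
  L0: frame=0x14 idx=0 entry=0x20087 [P=1 RW=1 US=1 PS=1]
  → PA=0x20FF3 (huge @L0)  (1 entries read)
#3 VA=0xFF3 (r,kernel):
  TLB hit vpn=0x0 → PA=0x20FF3
#4 VA=0x40443E0001A (w,kernel):
  L0: frame=0x14 idx=8 entry=0x23007 [P=1 RW=1 US=1 PS=0]
  L1: frame=0x23 idx=17 entry=0x24007 [P=1 RW=1 US=1 PS=0]
  L2: frame=0x24 idx=31 entry=0x25087 [P=1 RW=1 US=1 PS=1]
  → PA=0x2501A (huge @L2)  (3 entries read)
#5 VA=0x60480E03FFE (r,kernel):
  TLB hit vpn=0x60480E03 → PA=0x1EFFE
#6 VA=0x48543207B67 (r,user):
  L0: frame=0x14 idx=9 entry=0x26007 [P=1 RW=1 US=1 PS=0]
  L1: frame=0x26 idx=21 entry=0x27007 [P=1 RW=1 US=1 PS=0]
  L2: frame=0x27 idx=25 entry=0x2A007 [P=1 RW=1 US=1 PS=0]
  L3: frame=0x2A idx=7 entry=0x2D007 [P=1 RW=1 US=1 PS=0]
  → PA=0x2DB67  (4 entries read)

TLB: [["0x60480E03", "0x1E"], ["0x0", "0x20"], ["0x40443E00", "0x25"], ["0x48543207", "0x2D"]]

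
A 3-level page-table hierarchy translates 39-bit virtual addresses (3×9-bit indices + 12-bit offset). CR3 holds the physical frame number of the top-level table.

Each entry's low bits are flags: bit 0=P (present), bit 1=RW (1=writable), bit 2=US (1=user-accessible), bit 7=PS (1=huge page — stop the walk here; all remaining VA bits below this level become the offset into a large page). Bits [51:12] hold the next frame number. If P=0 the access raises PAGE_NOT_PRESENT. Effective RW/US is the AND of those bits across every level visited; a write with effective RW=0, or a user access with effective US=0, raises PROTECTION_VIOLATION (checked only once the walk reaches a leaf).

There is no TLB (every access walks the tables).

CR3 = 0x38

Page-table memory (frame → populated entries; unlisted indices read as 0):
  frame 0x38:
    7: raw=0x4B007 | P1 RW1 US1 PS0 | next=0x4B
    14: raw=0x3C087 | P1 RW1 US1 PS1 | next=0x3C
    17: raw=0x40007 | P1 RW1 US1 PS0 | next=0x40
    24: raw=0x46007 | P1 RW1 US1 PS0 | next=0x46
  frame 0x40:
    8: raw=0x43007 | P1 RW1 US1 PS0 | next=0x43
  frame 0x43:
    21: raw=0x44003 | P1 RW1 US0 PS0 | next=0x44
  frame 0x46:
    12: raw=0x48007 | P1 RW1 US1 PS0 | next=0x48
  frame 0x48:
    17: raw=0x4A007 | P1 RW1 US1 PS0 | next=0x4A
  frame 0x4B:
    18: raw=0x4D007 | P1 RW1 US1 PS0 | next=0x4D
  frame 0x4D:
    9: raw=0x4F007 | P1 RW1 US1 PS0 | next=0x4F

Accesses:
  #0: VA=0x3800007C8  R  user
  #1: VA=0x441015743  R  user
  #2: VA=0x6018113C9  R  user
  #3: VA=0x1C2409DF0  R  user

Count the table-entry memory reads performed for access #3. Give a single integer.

Trace:
#0 VA=0x3800007C8 (r,user):
  [0] read 0x38 idx=14: raw=0x3C087 flags P=1 W=1 U=1 S=1
  → PA=0x3C7C8 (huge @L0)  (1 entries read)
#1 VA=0x441015743 (r,user):
  [0] read 0x38 idx=17: raw=0x40007 flags P=1 W=1 U=1 S=0
  [1] read 0x40 idx=8: raw=0x43007 flags P=1 W=1 U=1 S=0
  [2] read 0x43 idx=21: raw=0x44003 flags P=1 W=1 U=0 S=0
  ⇒ fault: PROTECTION_VIOLATION  — 3 lookups
#2 VA=0x6018113C9 (r,user):
  [0] read 0x38 idx=24: raw=0x46007 flags P=1 W=1 U=1 S=0
  [1] read 0x46 idx=12: raw=0x48007 flags P=1 W=1 U=1 S=0
  [2] read 0x48 idx=17: raw=0x4A007 flags P=1 W=1 U=1 S=0
  → PA=0x4A3C9  (3 entries read)
#3 VA=0x1C2409DF0 (r,user):
  [0] read 0x38 idx=7: raw=0x4B007 flags P=1 W=1 U=1 S=0
  [1] read 0x4B idx=18: raw=0x4D007 flags P=1 W=1 U=1 S=0
  [2] read 0x4D idx=9: raw=0x4F007 flags P=1 W=1 U=1 S=0
  → PA=0x4FDF0  (3 entries read)

Entries read for #3: 3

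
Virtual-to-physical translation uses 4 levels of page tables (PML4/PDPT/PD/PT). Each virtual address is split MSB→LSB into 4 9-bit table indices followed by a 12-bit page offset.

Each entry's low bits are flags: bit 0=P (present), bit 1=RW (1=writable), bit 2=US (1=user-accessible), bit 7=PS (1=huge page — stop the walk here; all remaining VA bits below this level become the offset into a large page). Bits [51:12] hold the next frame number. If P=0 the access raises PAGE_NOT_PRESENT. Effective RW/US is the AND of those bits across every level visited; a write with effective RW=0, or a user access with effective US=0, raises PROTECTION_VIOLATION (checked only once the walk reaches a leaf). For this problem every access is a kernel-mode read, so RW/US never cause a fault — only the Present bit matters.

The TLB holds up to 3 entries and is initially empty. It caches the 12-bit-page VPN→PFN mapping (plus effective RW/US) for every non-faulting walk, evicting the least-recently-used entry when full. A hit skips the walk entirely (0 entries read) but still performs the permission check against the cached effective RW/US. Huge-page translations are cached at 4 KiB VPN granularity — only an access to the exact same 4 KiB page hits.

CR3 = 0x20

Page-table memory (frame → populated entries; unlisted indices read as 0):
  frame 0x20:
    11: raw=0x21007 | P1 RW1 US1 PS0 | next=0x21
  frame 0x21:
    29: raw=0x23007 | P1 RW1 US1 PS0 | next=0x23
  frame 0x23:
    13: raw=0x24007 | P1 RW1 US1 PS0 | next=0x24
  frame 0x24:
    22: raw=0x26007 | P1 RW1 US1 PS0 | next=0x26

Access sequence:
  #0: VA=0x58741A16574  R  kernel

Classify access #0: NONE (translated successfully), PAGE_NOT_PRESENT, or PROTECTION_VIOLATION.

Trace:
#0 VA=0x58741A16574 (r,kernel):
  [0] read 0x20 idx=11: raw=0x21007 flags P=1 W=1 U=1 S=0
  [1] read 0x21 idx=29: raw=0x23007 flags P=1 W=1 U=1 S=0
  [2] read 0x23 idx=13: raw=0x24007 flags P=1 W=1 U=1 S=0
  [3] read 0x24 idx=22: raw=0x26007 flags P=1 W=1 U=1 S=0
  → PA=0x26574  (4 entries read)

Access #0 fault: NONE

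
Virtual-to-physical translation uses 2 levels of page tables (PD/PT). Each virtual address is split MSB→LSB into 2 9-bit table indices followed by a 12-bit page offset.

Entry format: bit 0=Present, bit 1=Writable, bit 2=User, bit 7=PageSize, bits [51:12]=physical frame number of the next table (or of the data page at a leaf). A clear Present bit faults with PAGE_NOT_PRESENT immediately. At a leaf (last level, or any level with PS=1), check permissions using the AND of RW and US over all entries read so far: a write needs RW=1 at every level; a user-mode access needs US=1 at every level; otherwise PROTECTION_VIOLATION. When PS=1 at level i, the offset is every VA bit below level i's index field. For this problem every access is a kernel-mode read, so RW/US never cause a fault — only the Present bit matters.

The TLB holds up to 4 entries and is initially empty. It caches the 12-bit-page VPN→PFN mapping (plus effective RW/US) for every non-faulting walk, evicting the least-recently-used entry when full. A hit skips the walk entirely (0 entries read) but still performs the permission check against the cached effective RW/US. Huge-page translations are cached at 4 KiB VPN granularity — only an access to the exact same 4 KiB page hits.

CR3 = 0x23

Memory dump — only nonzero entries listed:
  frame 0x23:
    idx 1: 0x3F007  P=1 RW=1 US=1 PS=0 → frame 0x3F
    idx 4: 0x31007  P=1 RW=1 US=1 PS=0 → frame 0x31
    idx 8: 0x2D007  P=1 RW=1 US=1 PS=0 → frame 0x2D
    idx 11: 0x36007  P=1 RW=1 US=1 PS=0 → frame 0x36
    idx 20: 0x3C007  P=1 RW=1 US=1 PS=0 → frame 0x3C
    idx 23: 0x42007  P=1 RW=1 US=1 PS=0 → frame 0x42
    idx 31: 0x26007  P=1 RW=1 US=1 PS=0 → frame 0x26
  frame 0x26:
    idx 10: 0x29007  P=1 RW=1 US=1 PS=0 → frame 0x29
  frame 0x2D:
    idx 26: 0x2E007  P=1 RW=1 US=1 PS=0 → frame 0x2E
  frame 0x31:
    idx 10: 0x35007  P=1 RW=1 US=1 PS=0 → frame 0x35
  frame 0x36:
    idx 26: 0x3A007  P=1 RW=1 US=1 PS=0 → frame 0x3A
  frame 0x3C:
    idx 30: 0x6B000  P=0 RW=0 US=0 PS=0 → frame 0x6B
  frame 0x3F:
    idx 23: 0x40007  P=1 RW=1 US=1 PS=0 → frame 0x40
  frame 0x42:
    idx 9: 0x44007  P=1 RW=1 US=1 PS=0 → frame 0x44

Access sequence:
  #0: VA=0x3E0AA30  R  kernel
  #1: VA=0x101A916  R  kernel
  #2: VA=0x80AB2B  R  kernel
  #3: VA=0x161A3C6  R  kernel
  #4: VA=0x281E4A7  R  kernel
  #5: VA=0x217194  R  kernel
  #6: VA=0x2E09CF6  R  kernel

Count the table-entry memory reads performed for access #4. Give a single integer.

Per-access translation:
#0 VA=0x3E0AA30 (r,kernel):
  lvl0: tbl 0x23, slot 31 ⇒ 0x26007 (P1/RW1/US1/PS0)
  lvl1: tbl 0x26, slot 10 ⇒ 0x29007 (P1/RW1/US1/PS0)
  ⇒ phys 0x29A30  [2 reads]
#1 VA=0x101A916 (r,kernel):
  lvl0: tbl 0x23, slot 8 ⇒ 0x2D007 (P1/RW1/US1/PS0)
  lvl1: tbl 0x2D, slot 26 ⇒ 0x2E007 (P1/RW1/US1/PS0)
  ⇒ phys 0x2E916  [2 reads]
#2 VA=0x80AB2B (r,kernel):
  lvl0: tbl 0x23, slot 4 ⇒ 0x31007 (P1/RW1/US1/PS0)
  lvl1: tbl 0x31, slot 10 ⇒ 0x35007 (P1/RW1/US1/PS0)
  ⇒ phys 0x35B2B  [2 reads]
#3 VA=0x161A3C6 (r,kernel):
  lvl0: tbl 0x23, slot 11 ⇒ 0x36007 (P1/RW1/US1/PS0)
  lvl1: tbl 0x36, slot 26 ⇒ 0x3A007 (P1/RW1/US1/PS0)
  ⇒ phys 0x3A3C6  [2 reads]
#4 VA=0x281E4A7 (r,kernel):
  lvl0: tbl 0x23, slot 20 ⇒ 0x3C007 (P1/RW1/US1/PS0)
  lvl1: tbl 0x3C, slot 30 ⇒ 0x6B000 (P0/RW0/US0/PS0)
  → PAGE_NOT_PRESENT  (2 entries read)
#5 VA=0x217194 (r,kernel):
  lvl0: tbl 0x23, slot 1 ⇒ 0x3F007 (P1/RW1/US1/PS0)
  lvl1: tbl 0x3F, slot 23 ⇒ 0x40007 (P1/RW1/US1/PS0)
  ⇒ phys 0x40194  [2 reads]
#6 VA=0x2E09CF6 (r,kernel):
  lvl0: tbl 0x23, slot 23 ⇒ 0x42007 (P1/RW1/US1/PS0)
  lvl1: tbl 0x42, slot 9 ⇒ 0x44007 (P1/RW1/US1/PS0)
  ⇒ phys 0x44CF6  [2 reads]

Entries read for #4: 2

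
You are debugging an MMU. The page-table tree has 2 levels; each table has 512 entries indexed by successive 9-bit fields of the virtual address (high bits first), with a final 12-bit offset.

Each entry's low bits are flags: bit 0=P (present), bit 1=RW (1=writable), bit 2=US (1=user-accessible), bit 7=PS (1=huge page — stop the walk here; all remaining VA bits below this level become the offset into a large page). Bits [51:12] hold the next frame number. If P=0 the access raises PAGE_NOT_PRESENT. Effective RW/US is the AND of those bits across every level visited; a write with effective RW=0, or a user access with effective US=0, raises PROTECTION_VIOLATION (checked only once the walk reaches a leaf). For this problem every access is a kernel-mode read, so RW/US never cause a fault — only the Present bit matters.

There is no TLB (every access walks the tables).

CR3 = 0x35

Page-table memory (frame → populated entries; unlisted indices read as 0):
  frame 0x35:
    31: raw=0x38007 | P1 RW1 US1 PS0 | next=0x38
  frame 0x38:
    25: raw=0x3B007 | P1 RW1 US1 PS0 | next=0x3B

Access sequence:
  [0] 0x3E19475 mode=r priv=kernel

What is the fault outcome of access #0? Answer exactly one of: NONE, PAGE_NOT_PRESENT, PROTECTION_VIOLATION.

Per-access translation:
#0 VA=0x3E19475 (r,kernel):
  lvl0: tbl 0x35, slot 31 ⇒ 0x38007 (P1/RW1/US1/PS0)
  lvl1: tbl 0x38, slot 25 ⇒ 0x3B007 (P1/RW1/US1/PS0)
  → PA=0x3B475  (2 entries read)

Access #0 fault: NONE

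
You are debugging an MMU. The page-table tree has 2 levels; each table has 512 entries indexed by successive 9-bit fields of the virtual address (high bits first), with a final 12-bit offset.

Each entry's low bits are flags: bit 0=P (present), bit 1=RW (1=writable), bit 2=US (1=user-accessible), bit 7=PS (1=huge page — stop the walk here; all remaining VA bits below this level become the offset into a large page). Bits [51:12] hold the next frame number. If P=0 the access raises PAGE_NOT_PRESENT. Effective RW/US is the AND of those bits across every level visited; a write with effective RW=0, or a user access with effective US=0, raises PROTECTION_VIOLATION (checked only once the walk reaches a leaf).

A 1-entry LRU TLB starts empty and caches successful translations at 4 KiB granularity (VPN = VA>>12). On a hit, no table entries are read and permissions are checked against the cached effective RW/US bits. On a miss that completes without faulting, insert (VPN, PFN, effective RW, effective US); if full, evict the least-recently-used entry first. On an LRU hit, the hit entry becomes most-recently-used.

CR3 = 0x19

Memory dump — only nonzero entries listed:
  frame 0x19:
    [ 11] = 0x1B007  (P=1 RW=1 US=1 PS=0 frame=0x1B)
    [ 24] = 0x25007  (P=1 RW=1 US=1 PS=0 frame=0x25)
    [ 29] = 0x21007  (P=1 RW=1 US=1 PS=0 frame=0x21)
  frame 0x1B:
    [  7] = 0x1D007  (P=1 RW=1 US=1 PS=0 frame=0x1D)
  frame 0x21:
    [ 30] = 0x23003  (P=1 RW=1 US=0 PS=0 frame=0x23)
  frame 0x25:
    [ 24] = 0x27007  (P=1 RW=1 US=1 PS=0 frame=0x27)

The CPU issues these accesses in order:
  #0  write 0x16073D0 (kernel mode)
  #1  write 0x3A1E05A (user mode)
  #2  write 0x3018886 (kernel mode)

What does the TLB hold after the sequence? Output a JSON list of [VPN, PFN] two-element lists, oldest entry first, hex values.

Trace:
#0 VA=0x16073D0 (w,kernel):
  L0 @0x19[11] → 0x1B007  P=1,RW=1,US=1,PS=0
  L1 @0x1B[7] → 0x1D007  P=1,RW=1,US=1,PS=0
  ⇒ phys 0x1D3D0  [2 reads]
#1 VA=0x3A1E05A (w,user):
  L0 @0x19[29] → 0x21007  P=1,RW=1,US=1,PS=0
  L1 @0x21[30] → 0x23003  P=1,RW=1,US=0,PS=0
  ✗ PROTECTION_VIOLATION  [2 reads]
#2 VA=0x3018886 (w,kernel):
  L0 @0x19[24] → 0x25007  P=1,RW=1,US=1,PS=0
  L1 @0x25[24] → 0x27007  P=1,RW=1,US=1,PS=0
  ⇒ phys 0x27886  [2 reads]

TLB: [["0x3018", "0x27"]]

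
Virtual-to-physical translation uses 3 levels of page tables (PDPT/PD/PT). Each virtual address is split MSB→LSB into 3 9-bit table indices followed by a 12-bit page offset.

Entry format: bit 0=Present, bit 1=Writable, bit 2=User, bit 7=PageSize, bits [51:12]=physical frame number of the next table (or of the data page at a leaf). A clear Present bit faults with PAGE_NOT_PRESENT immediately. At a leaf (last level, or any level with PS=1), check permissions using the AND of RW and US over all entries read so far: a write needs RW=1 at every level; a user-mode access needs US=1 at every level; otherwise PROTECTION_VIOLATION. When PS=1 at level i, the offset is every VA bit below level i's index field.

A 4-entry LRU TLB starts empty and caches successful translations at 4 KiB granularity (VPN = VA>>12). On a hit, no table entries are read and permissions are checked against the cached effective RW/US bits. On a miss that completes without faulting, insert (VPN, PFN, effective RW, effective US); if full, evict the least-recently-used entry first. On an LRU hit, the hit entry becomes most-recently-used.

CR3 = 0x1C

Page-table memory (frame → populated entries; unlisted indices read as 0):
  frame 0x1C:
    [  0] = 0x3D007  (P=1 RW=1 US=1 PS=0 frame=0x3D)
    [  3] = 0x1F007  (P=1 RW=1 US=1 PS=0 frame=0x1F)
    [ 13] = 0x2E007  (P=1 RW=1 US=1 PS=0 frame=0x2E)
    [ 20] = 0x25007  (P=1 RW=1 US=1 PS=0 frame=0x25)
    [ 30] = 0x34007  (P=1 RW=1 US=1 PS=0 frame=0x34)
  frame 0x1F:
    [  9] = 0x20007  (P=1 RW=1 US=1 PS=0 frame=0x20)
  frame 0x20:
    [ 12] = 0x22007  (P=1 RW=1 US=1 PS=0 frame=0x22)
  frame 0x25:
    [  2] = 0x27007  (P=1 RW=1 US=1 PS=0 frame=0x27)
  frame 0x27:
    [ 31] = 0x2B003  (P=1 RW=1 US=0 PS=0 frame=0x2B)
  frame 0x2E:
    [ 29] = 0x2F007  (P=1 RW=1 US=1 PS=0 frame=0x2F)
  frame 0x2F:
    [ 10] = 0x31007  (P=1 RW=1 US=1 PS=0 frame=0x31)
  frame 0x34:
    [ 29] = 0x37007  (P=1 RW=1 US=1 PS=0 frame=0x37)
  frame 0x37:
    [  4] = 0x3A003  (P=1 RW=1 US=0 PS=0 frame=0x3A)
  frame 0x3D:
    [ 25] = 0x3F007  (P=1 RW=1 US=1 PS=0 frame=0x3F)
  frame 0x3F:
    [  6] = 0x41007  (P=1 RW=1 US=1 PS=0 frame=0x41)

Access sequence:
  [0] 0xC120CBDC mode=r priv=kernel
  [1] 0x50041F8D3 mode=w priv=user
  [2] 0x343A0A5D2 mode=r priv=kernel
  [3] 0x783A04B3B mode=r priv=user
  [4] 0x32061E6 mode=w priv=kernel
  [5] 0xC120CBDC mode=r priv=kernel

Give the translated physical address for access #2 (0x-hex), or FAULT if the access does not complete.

Walk each access:
#0 VA=0xC120CBDC (r,kernel):
  L0: frame=0x1C idx=3 entry=0x1F007 [P=1 RW=1 US=1 PS=0]
  L1: frame=0x1F idx=9 entry=0x20007 [P=1 RW=1 US=1 PS=0]
  L2: frame=0x20 idx=12 entry=0x22007 [P=1 RW=1 US=1 PS=0]
  ⇒ phys 0x22BDC  [3 reads]
#1 VA=0x50041F8D3 (w,user):
  L0: frame=0x1C idx=20 entry=0x25007 [P=1 RW=1 US=1 PS=0]
  L1: frame=0x25 idx=2 entry=0x27007 [P=1 RW=1 US=1 PS=0]
  L2: frame=0x27 idx=31 entry=0x2B003 [P=1 RW=1 US=0 PS=0]
  ✗ PROTECTION_VIOLATION  [3 reads]
#2 VA=0x343A0A5D2 (r,kernel):
  L0: frame=0x1C idx=13 entry=0x2E007 [P=1 RW=1 US=1 PS=0]
  L1: frame=0x2E idx=29 entry=0x2F007 [P=1 RW=1 US=1 PS=0]
  L2: frame=0x2F idx=10 entry=0x31007 [P=1 RW=1 US=1 PS=0]
  ⇒ phys 0x315D2  [3 reads]
#3 VA=0x783A04B3B (r,user):
  L0: frame=0x1C idx=30 entry=0x34007 [P=1 RW=1 US=1 PS=0]
  L1: frame=0x34 idx=29 entry=0x37007 [P=1 RW=1 US=1 PS=0]
  L2: frame=0x37 idx=4 entry=0x3A003 [P=1 RW=1 US=0 PS=0]
  ✗ PROTECTION_VIOLATION  [3 reads]
#4 VA=0x32061E6 (w,kernel):
  L0: frame=0x1C idx=0 entry=0x3D007 [P=1 RW=1 US=1 PS=0]
  L1: frame=0x3D idx=25 entry=0x3F007 [P=1 RW=1 US=1 PS=0]
  L2: frame=0x3F idx=6 entry=0x41007 [P=1 RW=1 US=1 PS=0]
  ⇒ phys 0x411E6  [3 reads]
#5 VA=0xC120CBDC (r,kernel):
  TLB hit vpn=0xC120C → PA=0x22BDC

Access #2 PA: 0x315D2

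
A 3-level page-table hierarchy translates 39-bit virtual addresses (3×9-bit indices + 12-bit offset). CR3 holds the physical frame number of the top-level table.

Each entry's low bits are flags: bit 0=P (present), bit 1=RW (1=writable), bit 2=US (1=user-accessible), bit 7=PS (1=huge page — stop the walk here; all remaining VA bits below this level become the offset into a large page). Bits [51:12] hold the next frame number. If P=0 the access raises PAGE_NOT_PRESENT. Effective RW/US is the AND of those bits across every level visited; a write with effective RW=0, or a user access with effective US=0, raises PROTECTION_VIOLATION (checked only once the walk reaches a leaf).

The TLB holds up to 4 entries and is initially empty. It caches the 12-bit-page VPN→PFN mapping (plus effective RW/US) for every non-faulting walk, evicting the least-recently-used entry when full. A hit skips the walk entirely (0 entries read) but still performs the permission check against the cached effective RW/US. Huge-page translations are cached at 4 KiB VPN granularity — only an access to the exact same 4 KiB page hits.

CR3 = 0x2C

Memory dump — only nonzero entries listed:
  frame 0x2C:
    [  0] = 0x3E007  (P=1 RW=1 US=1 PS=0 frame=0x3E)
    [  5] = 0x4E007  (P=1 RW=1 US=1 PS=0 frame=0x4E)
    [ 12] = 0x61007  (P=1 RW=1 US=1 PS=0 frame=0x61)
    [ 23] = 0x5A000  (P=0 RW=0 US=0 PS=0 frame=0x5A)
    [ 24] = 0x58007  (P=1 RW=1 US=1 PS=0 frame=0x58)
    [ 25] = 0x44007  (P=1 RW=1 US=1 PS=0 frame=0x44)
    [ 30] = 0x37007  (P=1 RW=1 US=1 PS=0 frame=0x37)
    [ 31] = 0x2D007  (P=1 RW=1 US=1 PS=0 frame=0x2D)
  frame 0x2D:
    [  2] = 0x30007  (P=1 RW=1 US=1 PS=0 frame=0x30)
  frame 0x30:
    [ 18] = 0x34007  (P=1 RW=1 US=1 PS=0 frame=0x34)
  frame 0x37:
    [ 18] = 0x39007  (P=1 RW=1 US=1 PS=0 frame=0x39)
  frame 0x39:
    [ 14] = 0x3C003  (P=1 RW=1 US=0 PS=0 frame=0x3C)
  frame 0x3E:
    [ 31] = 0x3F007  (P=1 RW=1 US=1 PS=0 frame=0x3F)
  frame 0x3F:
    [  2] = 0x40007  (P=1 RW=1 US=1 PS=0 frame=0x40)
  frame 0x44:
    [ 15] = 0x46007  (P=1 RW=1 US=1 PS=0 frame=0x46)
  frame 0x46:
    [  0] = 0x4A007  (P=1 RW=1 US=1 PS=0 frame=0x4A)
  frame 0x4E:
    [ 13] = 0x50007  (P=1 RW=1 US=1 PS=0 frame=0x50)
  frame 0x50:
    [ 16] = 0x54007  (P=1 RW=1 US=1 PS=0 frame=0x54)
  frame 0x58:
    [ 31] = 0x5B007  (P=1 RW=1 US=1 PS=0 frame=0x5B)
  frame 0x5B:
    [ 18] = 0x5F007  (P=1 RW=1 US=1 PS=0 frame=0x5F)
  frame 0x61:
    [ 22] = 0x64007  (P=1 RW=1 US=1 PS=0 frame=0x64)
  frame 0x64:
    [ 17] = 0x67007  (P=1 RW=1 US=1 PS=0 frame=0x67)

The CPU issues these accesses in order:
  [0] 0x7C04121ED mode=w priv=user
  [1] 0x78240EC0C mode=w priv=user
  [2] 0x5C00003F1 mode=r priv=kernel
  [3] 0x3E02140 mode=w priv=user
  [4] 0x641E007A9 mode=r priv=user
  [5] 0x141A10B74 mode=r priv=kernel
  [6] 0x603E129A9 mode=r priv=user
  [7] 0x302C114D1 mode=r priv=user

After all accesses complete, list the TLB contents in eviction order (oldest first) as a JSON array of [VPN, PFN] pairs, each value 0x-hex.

Walk each access:
#0 VA=0x7C04121ED (w,user):
  L0: frame=0x2C idx=31 entry=0x2D007 [P=1 RW=1 US=1 PS=0]
  L1: frame=0x2D idx=2 entry=0x30007 [P=1 RW=1 US=1 PS=0]
  L2: frame=0x30 idx=18 entry=0x34007 [P=1 RW=1 US=1 PS=0]
  → PA=0x341ED  (3 entries read)
#1 VA=0x78240EC0C (w,user):
  L0: frame=0x2C idx=30 entry=0x37007 [P=1 RW=1 US=1 PS=0]
  L1: frame=0x37 idx=18 entry=0x39007 [P=1 RW=1 US=1 PS=0]
  L2: frame=0x39 idx=14 entry=0x3C003 [P=1 RW=1 US=0 PS=0]
  → PROTECTION_VIOLATION  (3 entries read)
#2 VA=0x5C00003F1 (r,kernel):
  L0: frame=0x2C idx=23 entry=0x5A000 [P=0 RW=0 US=0 PS=0]
  → PAGE_NOT_PRESENT  (1 entries read)
#3 VA=0x3E02140 (w,user):
  L0: frame=0x2C idx=0 entry=0x3E007 [P=1 RW=1 US=1 PS=0]
  L1: frame=0x3E idx=31 entry=0x3F007 [P=1 RW=1 US=1 PS=0]
  L2: frame=0x3F idx=2 entry=0x40007 [P=1 RW=1 US=1 PS=0]
  → PA=0x40140  (3 entries read)
#4 VA=0x641E007A9 (r,user):
  L0: frame=0x2C idx=25 entry=0x44007 [P=1 RW=1 US=1 PS=0]
  L1: frame=0x44 idx=15 entry=0x46007 [P=1 RW=1 US=1 PS=0]
  L2: frame=0x46 idx=0 entry=0x4A007 [P=1 RW=1 US=1 PS=0]
  → PA=0x4A7A9  (3 entries read)
#5 VA=0x141A10B74 (r,kernel):
  L0: frame=0x2C idx=5 entry=0x4E007 [P=1 RW=1 US=1 PS=0]
  L1: frame=0x4E idx=13 entry=0x50007 [P=1 RW=1 US=1 PS=0]
  L2: frame=0x50 idx=16 entry=0x54007 [P=1 RW=1 US=1 PS=0]
  → PA=0x54B74  (3 entries read)
#6 VA=0x603E129A9 (r,user):
  L0: frame=0x2C idx=24 entry=0x58007 [P=1 RW=1 US=1 PS=0]
  L1: frame=0x58 idx=31 entry=0x5B007 [P=1 RW=1 US=1 PS=0]
  L2: frame=0x5B idx=18 entry=0x5F007 [P=1 RW=1 US=1 PS=0]
  → PA=0x5F9A9  (3 entries read)
#7 VA=0x302C114D1 (r,user):
  L0: frame=0x2C idx=12 entry=0x61007 [P=1 RW=1 US=1 PS=0]
  L1: frame=0x61 idx=22 entry=0x64007 [P=1 RW=1 US=1 PS=0]
  L2: frame=0x64 idx=17 entry=0x67007 [P=1 RW=1 US=1 PS=0]
  → PA=0x674D1  (3 entries read)

TLB: [["0x641E00", "0x4A"], ["0x141A10", "0x54"], ["0x603E12", "0x5F"], ["0x302C11", "0x67"]]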